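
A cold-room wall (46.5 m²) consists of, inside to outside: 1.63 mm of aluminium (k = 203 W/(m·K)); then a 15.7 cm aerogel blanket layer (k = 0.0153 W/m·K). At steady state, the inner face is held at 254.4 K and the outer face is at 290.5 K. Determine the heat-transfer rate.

Q = 164 W

Resistance network (inner→outer):
  R_aluminium = L/(kA) = 0.00163/(203·46.5) = 1.727×10^-7 K/W
  R_aerogel blanket = L/(kA) = 0.157/(0.0153·46.5) = 0.2207 K/W
ΣR = 1.727×10^-7 + 0.2207 = 0.2207 K/W
Q = ΔT/ΣR = (254.4 K − 290.5 K)/0.2207 = -164 W
(Negative Q ⇒ heat flows inward; heat gain = 164 W.)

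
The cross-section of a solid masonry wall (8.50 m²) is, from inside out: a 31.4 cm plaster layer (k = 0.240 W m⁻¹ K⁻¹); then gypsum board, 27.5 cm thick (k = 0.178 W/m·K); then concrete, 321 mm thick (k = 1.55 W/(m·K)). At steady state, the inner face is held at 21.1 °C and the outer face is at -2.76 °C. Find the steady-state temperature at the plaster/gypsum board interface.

Series thermal resistances, inner to outer:
  R_plaster = L/(kA) = 0.314/(0.240·8.50) = 0.1539 K/W
  R_gypsum board = L/(kA) = 0.275/(0.178·8.50) = 0.1818 K/W
  R_concrete = L/(kA) = 0.321/(1.55·8.50) = 0.02436 K/W
ΣR = 0.1539 + 0.1818 + 0.02436 = 0.3601 K/W
Q = ΔT/ΣR = (21.1 °C − -2.76 °C)/0.3601 = 66.26 W
From the inner boundary to the plaster/gypsum board interface, ΣR_partial = 0.1539 K/W.
T_interface = T_in − Q·ΣR_partial = 21.1 °C − (66.26)(0.1539) = 10.9 °C

T = 10.9 °C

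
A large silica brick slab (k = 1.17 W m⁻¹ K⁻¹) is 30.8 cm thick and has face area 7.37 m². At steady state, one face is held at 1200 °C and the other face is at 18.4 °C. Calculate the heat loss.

Q = kA·ΔT/L = 1.17 × 7.37 × |1200 °C − 18.4 °C| / 0.308 = 33100 W

Q = 33100 W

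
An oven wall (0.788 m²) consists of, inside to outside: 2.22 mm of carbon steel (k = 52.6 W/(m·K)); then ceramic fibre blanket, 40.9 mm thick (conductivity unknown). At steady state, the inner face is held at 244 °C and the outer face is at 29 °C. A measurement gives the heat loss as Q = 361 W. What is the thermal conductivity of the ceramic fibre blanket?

ΣR = ΔT/Q = |244 − 29|/361 = 0.5956 K/W
Known resistances:
  R_carbon steel = L/(kA) = 0.00222/(52.6·0.788) = 5.356×10^-5 K/W
R_ceramic fibre blanket = ΣR − ΣR_known = 0.5956 − 5.356×10^-5 = 0.5955 K/W
L/(kA) = 0.5955 ⇒ k = 0.0409/(0.5955·0.788) = 0.0872 W/m·K

k = 0.0872 W/m·K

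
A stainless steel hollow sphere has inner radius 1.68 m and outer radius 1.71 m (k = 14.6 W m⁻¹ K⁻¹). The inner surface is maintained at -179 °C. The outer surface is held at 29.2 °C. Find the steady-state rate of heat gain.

Q = 3660 kW

Q = 4πk·ΔT/(1/r₁ − 1/r₂) = 4π × 14.6 × 208.2 / (1/1.68 − 1/1.71) = 3.66×10^6 W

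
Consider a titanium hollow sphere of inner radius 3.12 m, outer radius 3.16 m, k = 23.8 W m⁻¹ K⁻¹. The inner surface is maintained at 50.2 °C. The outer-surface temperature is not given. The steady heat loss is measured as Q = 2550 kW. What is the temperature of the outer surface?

T_out = 15.6 °C

Series resistances:
  R_titanium = (1/3.12 − 1/3.16)/(4πk) = 0.004057/(4π·23.8) = 1.357×10^-5 K/W
ΣR = 1.357×10^-5 K/W
ΔT = Q·ΣR = 2.55×10^6 × 1.357×10^-5 = 34.60 K
Heat flows outward, so T_out = T_in − ΔT = 50.2 − 34.60 = 15.6 °C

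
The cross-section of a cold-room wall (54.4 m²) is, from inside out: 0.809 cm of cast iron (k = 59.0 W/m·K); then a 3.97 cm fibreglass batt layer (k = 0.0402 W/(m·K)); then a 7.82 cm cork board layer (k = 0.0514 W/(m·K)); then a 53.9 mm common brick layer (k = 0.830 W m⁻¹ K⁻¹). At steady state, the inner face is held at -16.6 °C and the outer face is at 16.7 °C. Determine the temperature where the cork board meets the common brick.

T = 15.9 °C

Series thermal resistances, inner to outer:
  R_cast iron = L/(kA) = 0.00809/(59.0·54.4) = 2.521×10^-6 K/W
  R_fibreglass batt = L/(kA) = 0.0397/(0.0402·54.4) = 0.01815 K/W
  R_cork board = L/(kA) = 0.0782/(0.0514·54.4) = 0.02797 K/W
  R_common brick = L/(kA) = 0.0539/(0.830·54.4) = 0.001194 K/W
ΣR = 2.521×10^-6 + 0.01815 + 0.02797 + 0.001194 = 0.04732 K/W
Q = ΔT/ΣR = (-16.6 °C − 16.7 °C)/0.04732 = -703.7 W
From the inner boundary to the cork board/common brick interface, ΣR_partial = 0.04612 K/W.
T_interface = T_in − Q·ΣR_partial = -16.6 °C − (-703.7)(0.04612) = 15.9 °C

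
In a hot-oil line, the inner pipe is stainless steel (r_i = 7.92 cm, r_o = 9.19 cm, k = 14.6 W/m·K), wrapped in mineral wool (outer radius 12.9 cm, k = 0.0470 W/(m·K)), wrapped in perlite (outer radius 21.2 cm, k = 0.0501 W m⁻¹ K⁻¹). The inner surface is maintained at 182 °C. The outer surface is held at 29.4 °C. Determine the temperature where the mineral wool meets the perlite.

T = 118 °C

Treat each layer as a resistance in series:
  R'_stainless steel = ln(0.0919/0.0792)/(2πk) = 0.1487/(2π·14.6) = 0.001621 m·K/W
  R'_mineral wool = ln(0.129/0.0919)/(2πk) = 0.3391/(2π·0.0470) = 1.148 m·K/W
  R'_perlite = ln(0.212/0.129)/(2πk) = 0.4968/(2π·0.0501) = 1.578 m·K/W
ΣR = 0.001621 + 1.148 + 1.578 = 2.728 m·K/W
Q' = ΔT/ΣR = (182 °C − 29.4 °C)/2.728 = 55.94 W/m
From the inner boundary to the mineral wool/perlite interface, ΣR_partial = 1.150 m·K/W.
T_interface = T_in − Q'·ΣR_partial = 182 °C − (55.94)(1.150) = 118 °C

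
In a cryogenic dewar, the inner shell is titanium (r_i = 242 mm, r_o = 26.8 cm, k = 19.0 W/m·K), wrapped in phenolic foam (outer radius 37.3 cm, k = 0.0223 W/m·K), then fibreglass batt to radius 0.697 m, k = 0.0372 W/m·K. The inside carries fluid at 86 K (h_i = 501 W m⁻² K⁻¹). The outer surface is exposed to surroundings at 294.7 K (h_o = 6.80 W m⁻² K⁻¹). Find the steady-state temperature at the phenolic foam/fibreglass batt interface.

T = 207.6 K

Resistance network (inner→outer):
  R_conv,in = 1/(4πr²h) = 1/(4π·0.242²·501) = 0.002712 K/W
  R_titanium = (1/0.242 − 1/0.268)/(4πk) = 0.4009/(4π·19.0) = 0.001679 K/W
  R_phenolic foam = (1/0.268 − 1/0.373)/(4πk) = 1.050/(4π·0.0223) = 3.748 K/W
  R_fibreglass batt = (1/0.373 − 1/0.697)/(4πk) = 1.246/(4π·0.0372) = 2.666 K/W
  R_conv,out = 1/(4πr²h) = 1/(4π·0.697²·6.80) = 0.02409 K/W
ΣR = 0.002712 + 0.001679 + 3.748 + 2.666 + 0.02409 = 6.442 K/W
Q = ΔT/ΣR = (86 K − 294.7 K)/6.442 = -32.40 W
From the inner boundary to the phenolic foam/fibreglass batt interface, ΣR_partial = 3.752 K/W.
T_interface = T_in − Q·ΣR_partial = 86 K − (-32.40)(3.752) = 207.6 K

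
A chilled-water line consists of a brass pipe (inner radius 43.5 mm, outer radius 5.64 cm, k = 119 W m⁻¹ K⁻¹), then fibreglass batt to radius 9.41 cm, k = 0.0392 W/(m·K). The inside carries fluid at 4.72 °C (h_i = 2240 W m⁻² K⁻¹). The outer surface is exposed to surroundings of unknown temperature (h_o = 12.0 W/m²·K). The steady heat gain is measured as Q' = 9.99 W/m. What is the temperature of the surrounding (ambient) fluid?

Series resistances:
  R'_conv,in = 1/(2πr h) = 1/(2π·0.0435·2240) = 0.001633 m·K/W
  R'_brass = ln(0.0564/0.0435)/(2πk) = 0.2597/(2π·119) = 3.473×10^-4 m·K/W
  R'_fibreglass batt = ln(0.0941/0.0564)/(2πk) = 0.5119/(2π·0.0392) = 2.078 m·K/W
  R'_conv,out = 1/(2πr h) = 1/(2π·0.0941·12.0) = 0.1409 m·K/W
ΣR = 2.221 m·K/W
ΔT = Q'·ΣR = 9.99 × 2.221 = 22.19 K
Heat flows inward, so T_out = T_in + ΔT = 4.72 + 22.19 = 26.9 °C

T_out = 26.9 °C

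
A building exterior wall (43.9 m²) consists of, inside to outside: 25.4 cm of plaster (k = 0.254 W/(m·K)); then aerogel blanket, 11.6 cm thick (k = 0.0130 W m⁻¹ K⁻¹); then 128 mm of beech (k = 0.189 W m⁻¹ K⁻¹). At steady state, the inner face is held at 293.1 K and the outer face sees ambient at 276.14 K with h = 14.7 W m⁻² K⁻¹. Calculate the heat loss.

Q = 69.8 W

Resistance network (inner→outer):
  R_plaster = L/(kA) = 0.254/(0.254·43.9) = 0.02278 K/W
  R_aerogel blanket = L/(kA) = 0.116/(0.0130·43.9) = 0.2033 K/W
  R_beech = L/(kA) = 0.128/(0.189·43.9) = 0.01543 K/W
  R_conv,out = 1/(hA) = 1/(14.7·43.9) = 0.001550 K/W
ΣR = 0.02278 + 0.2033 + 0.01543 + 0.001550 = 0.2431 K/W
Q = ΔT/ΣR = (293.1 K − 276.14 K)/0.2431 = 69.8 W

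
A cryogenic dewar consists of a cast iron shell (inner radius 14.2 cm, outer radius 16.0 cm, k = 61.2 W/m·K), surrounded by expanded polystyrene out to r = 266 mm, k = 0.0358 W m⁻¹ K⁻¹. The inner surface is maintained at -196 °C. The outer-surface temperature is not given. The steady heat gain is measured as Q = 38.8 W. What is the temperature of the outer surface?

Sum the resistances:
  R_cast iron = (1/0.142 − 1/0.160)/(4πk) = 0.7923/(4π·61.2) = 0.001030 K/W
  R_expanded polystyrene = (1/0.160 − 1/0.266)/(4πk) = 2.491/(4π·0.0358) = 5.536 K/W
ΣR = 5.537 K/W
ΔT = Q·ΣR = 38.8 × 5.537 = 214.8 K
Heat flows inward, so T_out = T_in + ΔT = -196 + 214.8 = 18.8 °C

T_out = 18.8 °C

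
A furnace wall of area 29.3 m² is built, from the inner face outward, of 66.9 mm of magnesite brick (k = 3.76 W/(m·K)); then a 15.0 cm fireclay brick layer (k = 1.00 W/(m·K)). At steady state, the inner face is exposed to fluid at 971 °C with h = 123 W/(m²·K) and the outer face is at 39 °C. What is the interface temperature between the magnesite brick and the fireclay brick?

T = 834 °C

Treat each layer as a resistance in series:
  R_conv,in = 1/(hA) = 1/(123·29.3) = 2.775×10^-4 K/W
  R_magnesite brick = L/(kA) = 0.0669/(3.76·29.3) = 6.073×10^-4 K/W
  R_fireclay brick = L/(kA) = 0.150/(1.00·29.3) = 0.005119 K/W
ΣR = 2.775×10^-4 + 6.073×10^-4 + 0.005119 = 0.006004 K/W
Q = ΔT/ΣR = (971 °C − 39 °C)/0.006004 = 1.552×10^5 W
From the inner boundary to the magnesite brick/fireclay brick interface, ΣR_partial = 8.848×10^-4 K/W.
T_interface = T_in − Q·ΣR_partial = 971 °C − (1.552×10^5)(8.848×10^-4) = 834 °C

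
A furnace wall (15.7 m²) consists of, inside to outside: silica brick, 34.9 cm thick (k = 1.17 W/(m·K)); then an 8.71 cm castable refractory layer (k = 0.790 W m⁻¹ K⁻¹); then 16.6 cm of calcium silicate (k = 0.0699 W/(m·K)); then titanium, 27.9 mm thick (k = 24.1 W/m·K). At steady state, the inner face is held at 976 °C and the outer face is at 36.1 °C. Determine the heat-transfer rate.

Q = 5300 W

Series thermal resistances, inner to outer:
  R_silica brick = L/(kA) = 0.349/(1.17·15.7) = 0.01900 K/W
  R_castable refractory = L/(kA) = 0.0871/(0.790·15.7) = 0.007022 K/W
  R_calcium silicate = L/(kA) = 0.166/(0.0699·15.7) = 0.1513 K/W
  R_titanium = L/(kA) = 0.0279/(24.1·15.7) = 7.374×10^-5 K/W
ΣR = 0.01900 + 0.007022 + 0.1513 + 7.374×10^-5 = 0.1774 K/W
Q = ΔT/ΣR = (976 °C − 36.1 °C)/0.1774 = 5300 W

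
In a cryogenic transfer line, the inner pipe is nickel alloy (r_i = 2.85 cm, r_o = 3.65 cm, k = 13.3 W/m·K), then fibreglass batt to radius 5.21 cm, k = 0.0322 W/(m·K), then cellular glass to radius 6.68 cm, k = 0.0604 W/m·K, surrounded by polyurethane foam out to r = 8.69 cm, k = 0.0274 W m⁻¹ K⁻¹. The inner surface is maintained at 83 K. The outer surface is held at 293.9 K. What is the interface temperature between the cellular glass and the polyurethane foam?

Series thermal resistances, inner to outer:
  R'_nickel alloy = ln(0.0365/0.0285)/(2πk) = 0.2474/(2π·13.3) = 0.002961 m·K/W
  R'_fibreglass batt = ln(0.0521/0.0365)/(2πk) = 0.3559/(2π·0.0322) = 1.759 m·K/W
  R'_cellular glass = ln(0.0668/0.0521)/(2πk) = 0.2485/(2π·0.0604) = 0.6549 m·K/W
  R'_polyurethane foam = ln(0.0869/0.0668)/(2πk) = 0.2631/(2π·0.0274) = 1.528 m·K/W
ΣR = 0.002961 + 1.759 + 0.6549 + 1.528 = 3.945 m·K/W
Q' = ΔT/ΣR = (83 K − 293.9 K)/3.945 = -53.46 W/m
From the inner boundary to the cellular glass/polyurethane foam interface, ΣR_partial = 2.417 m·K/W.
T_interface = T_in − Q'·ΣR_partial = 83 K − (-53.46)(2.417) = 212.2 K

T = 212.2 K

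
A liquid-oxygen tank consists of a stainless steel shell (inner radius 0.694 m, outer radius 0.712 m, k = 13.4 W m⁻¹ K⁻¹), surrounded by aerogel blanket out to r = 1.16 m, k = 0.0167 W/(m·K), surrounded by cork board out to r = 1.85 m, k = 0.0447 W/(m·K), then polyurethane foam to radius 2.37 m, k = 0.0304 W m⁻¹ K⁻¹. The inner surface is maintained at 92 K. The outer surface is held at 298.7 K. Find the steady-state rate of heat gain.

Series thermal resistances, inner to outer:
  R_stainless steel = (1/0.694 − 1/0.712)/(4πk) = 0.03643/(4π·13.4) = 2.163×10^-4 K/W
  R_aerogel blanket = (1/0.712 − 1/1.16)/(4πk) = 0.5424/(4π·0.0167) = 2.585 K/W
  R_cork board = (1/1.16 − 1/1.85)/(4πk) = 0.3215/(4π·0.0447) = 0.5724 K/W
  R_polyurethane foam = (1/1.85 − 1/2.37)/(4πk) = 0.1186/(4π·0.0304) = 0.3105 K/W
ΣR = 2.163×10^-4 + 2.585 + 0.5724 + 0.3105 = 3.468 K/W
Q = ΔT/ΣR = (92 K − 298.7 K)/3.468 = -59.6 W
(Negative Q ⇒ heat flows inward; heat gain = 59.6 W.)

Q = 59.6 W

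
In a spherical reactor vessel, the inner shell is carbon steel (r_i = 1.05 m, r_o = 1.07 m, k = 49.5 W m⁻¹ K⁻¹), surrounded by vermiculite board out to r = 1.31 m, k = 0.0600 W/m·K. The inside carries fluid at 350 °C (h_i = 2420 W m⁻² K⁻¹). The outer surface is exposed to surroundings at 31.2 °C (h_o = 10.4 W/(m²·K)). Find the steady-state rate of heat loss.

Q = 1380 W

Treat each layer as a resistance in series:
  R_conv,in = 1/(4πr²h) = 1/(4π·1.05²·2420) = 2.983×10^-5 K/W
  R_carbon steel = (1/1.05 − 1/1.07)/(4πk) = 0.01780/(4π·49.5) = 2.862×10^-5 K/W
  R_vermiculite board = (1/1.07 − 1/1.31)/(4πk) = 0.1712/(4π·0.0600) = 0.2271 K/W
  R_conv,out = 1/(4πr²h) = 1/(4π·1.31²·10.4) = 0.004459 K/W
ΣR = 2.983×10^-5 + 2.862×10^-5 + 0.2271 + 0.004459 = 0.2316 K/W
Q = ΔT/ΣR = (350 °C − 31.2 °C)/0.2316 = 1380 W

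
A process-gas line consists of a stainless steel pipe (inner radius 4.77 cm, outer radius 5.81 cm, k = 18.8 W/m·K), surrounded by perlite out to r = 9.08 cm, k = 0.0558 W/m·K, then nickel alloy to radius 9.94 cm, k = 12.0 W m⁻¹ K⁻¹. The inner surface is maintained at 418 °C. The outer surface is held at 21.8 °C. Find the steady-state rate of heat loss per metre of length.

Series thermal resistances, inner to outer:
  R'_stainless steel = ln(0.0581/0.0477)/(2πk) = 0.1972/(2π·18.8) = 0.001670 m·K/W
  R'_perlite = ln(0.0908/0.0581)/(2πk) = 0.4465/(2π·0.0558) = 1.274 m·K/W
  R'_nickel alloy = ln(0.0994/0.0908)/(2πk) = 0.09049/(2π·12.0) = 0.001200 m·K/W
ΣR = 0.001670 + 1.274 + 0.001200 = 1.277 m·K/W
Q' = ΔT/ΣR = (418 °C − 21.8 °C)/1.277 = 310 W/m

Q' = 310 W/m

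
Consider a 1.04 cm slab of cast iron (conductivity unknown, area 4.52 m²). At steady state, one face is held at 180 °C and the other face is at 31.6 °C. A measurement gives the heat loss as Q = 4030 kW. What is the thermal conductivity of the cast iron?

ΣR = ΔT/Q = |180 − 31.6|/4.03×10^6 = 3.682×10^-5 K/W
L/(kA) = 3.682×10^-5 ⇒ k = 0.0104/(3.682×10^-5·4.52) = 62.5 W/m·K

k = 62.5 W/m·K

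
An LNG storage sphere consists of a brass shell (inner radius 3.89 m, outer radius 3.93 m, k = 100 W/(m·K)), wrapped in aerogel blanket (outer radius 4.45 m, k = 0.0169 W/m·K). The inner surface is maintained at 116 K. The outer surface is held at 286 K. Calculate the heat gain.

Treat each layer as a resistance in series:
  R_brass = (1/3.89 − 1/3.93)/(4πk) = 0.002616/(4π·100) = 2.082×10^-6 K/W
  R_aerogel blanket = (1/3.93 − 1/4.45)/(4πk) = 0.02973/(4π·0.0169) = 0.1400 K/W
ΣR = 2.082×10^-6 + 0.1400 = 0.1400 K/W
Q = ΔT/ΣR = (116 K − 286 K)/0.1400 = -1210 W
(Negative Q ⇒ heat flows inward; heat gain = 1210 W.)

Q = 1210 W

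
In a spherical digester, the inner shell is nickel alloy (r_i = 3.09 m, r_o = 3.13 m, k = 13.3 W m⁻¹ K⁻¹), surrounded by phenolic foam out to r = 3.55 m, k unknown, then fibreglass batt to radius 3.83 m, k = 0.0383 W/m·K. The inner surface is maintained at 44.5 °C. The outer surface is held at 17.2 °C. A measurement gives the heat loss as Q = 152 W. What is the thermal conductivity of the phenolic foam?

k = 0.0220 W/m·K

ΣR = ΔT/Q = |44.5 − 17.2|/152 = 0.1796 K/W
Known resistances:
  R_nickel alloy = (1/3.09 − 1/3.13)/(4πk) = 0.004136/(4π·13.3) = 2.475×10^-5 K/W
  R_fibreglass batt = (1/3.55 − 1/3.83)/(4πk) = 0.02059/(4π·0.0383) = 0.04279 K/W
R_phenolic foam = ΣR − ΣR_known = 0.1796 − 0.04281 = 0.1368 K/W
(1/r₁−1/r₂)/(4πk) = 0.1368 ⇒ k = 0.03780/(4π·0.1368) = 0.0220 W/m·K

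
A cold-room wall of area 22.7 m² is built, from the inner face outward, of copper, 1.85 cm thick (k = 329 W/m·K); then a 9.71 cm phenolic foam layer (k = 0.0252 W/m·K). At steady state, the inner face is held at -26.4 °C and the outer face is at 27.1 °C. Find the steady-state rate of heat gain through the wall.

Q = 315 W

Series thermal resistances, inner to outer:
  R_copper = L/(kA) = 0.0185/(329·22.7) = 2.477×10^-6 K/W
  R_phenolic foam = L/(kA) = 0.0971/(0.0252·22.7) = 0.1697 K/W
ΣR = 2.477×10^-6 + 0.1697 = 0.1697 K/W
Q = ΔT/ΣR = (-26.4 °C − 27.1 °C)/0.1697 = -315 W
(Negative Q ⇒ heat flows inward; heat gain = 315 W.)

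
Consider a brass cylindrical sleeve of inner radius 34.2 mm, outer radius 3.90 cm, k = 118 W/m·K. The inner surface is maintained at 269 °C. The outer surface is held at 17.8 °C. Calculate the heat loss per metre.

Q' = 1420 kW/m

Q' = 2πk·ΔT/ln(r₂/r₁) = 2π × 118 × 251.2 / ln(0.0390/0.0342) = 1.42×10^6 W/m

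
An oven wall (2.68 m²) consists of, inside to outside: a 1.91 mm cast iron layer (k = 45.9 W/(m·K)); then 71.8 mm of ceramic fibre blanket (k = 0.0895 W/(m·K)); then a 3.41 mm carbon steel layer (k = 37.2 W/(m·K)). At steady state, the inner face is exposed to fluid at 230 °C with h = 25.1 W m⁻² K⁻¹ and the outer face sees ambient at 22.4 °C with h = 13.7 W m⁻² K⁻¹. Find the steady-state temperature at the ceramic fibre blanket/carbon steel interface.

Resistance network (inner→outer):
  R_conv,in = 1/(hA) = 1/(25.1·2.68) = 0.01487 K/W
  R_cast iron = L/(kA) = 0.00191/(45.9·2.68) = 1.553×10^-5 K/W
  R_ceramic fibre blanket = L/(kA) = 0.0718/(0.0895·2.68) = 0.2993 K/W
  R_carbon steel = L/(kA) = 0.00341/(37.2·2.68) = 3.420×10^-5 K/W
  R_conv,out = 1/(hA) = 1/(13.7·2.68) = 0.02724 K/W
ΣR = 0.01487 + 1.553×10^-5 + 0.2993 + 3.420×10^-5 + 0.02724 = 0.3415 K/W
Q = ΔT/ΣR = (230 °C − 22.4 °C)/0.3415 = 607.9 W
From the inner boundary to the ceramic fibre blanket/carbon steel interface, ΣR_partial = 0.3142 K/W.
T_interface = T_in − Q·ΣR_partial = 230 °C − (607.9)(0.3142) = 39.0 °C

T = 39.0 °C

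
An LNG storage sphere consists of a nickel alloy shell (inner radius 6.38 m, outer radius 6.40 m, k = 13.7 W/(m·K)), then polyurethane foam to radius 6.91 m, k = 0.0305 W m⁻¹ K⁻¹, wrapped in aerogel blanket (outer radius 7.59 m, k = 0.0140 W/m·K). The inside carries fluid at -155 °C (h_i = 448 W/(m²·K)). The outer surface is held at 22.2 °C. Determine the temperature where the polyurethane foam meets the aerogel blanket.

T = -104 °C

Series thermal resistances, inner to outer:
  R_conv,in = 1/(4πr²h) = 1/(4π·6.38²·448) = 4.364×10^-6 K/W
  R_nickel alloy = (1/6.38 − 1/6.40)/(4πk) = 4.898×10^-4/(4π·13.7) = 2.845×10^-6 K/W
  R_polyurethane foam = (1/6.40 − 1/6.91)/(4πk) = 0.01153/(4π·0.0305) = 0.03009 K/W
  R_aerogel blanket = (1/6.91 − 1/7.59)/(4πk) = 0.01297/(4π·0.0140) = 0.07370 K/W
ΣR = 4.364×10^-6 + 2.845×10^-6 + 0.03009 + 0.07370 = 0.1038 K/W
Q = ΔT/ΣR = (-155 °C − 22.2 °C)/0.1038 = -1707 W
From the inner boundary to the polyurethane foam/aerogel blanket interface, ΣR_partial = 0.03010 K/W.
T_interface = T_in − Q·ΣR_partial = -155 °C − (-1707)(0.03010) = -104 °C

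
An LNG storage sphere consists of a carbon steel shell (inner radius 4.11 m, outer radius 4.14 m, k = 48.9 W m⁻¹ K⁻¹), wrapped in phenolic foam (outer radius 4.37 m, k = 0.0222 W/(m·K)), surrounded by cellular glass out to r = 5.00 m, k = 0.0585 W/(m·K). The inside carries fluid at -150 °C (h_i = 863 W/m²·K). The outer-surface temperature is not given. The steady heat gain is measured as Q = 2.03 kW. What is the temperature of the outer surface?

T_out = 22.1 °C

Sum the resistances:
  R_conv,in = 1/(4πr²h) = 1/(4π·4.11²·863) = 5.459×10^-6 K/W
  R_carbon steel = (1/4.11 − 1/4.14)/(4πk) = 0.001763/(4π·48.9) = 2.869×10^-6 K/W
  R_phenolic foam = (1/4.14 − 1/4.37)/(4πk) = 0.01271/(4π·0.0222) = 0.04557 K/W
  R_cellular glass = (1/4.37 − 1/5.00)/(4πk) = 0.02883/(4π·0.0585) = 0.03922 K/W
ΣR = 0.08480 K/W
ΔT = Q·ΣR = 2030 × 0.08480 = 172.1 K
Heat flows inward, so T_out = T_in + ΔT = -150 + 172.1 = 22.1 °C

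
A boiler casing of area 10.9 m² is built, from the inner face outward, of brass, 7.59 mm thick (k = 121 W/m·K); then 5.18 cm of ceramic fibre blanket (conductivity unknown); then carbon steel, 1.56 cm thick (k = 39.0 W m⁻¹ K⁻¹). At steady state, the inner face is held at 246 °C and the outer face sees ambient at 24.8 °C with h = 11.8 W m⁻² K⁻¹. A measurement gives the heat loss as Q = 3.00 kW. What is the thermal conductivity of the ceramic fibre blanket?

ΣR = ΔT/Q = |246 − 24.8|/3000 = 0.07373 K/W
Known resistances:
  R_brass = L/(kA) = 0.00759/(121·10.9) = 5.755×10^-6 K/W
  R_carbon steel = L/(kA) = 0.0156/(39.0·10.9) = 3.670×10^-5 K/W
  R_conv,out = 1/(hA) = 1/(11.8·10.9) = 0.007775 K/W
R_ceramic fibre blanket = ΣR − ΣR_known = 0.07373 − 0.007817 = 0.06591 K/W
L/(kA) = 0.06591 ⇒ k = 0.0518/(0.06591·10.9) = 0.0721 W/m·K

k = 0.0721 W/m·K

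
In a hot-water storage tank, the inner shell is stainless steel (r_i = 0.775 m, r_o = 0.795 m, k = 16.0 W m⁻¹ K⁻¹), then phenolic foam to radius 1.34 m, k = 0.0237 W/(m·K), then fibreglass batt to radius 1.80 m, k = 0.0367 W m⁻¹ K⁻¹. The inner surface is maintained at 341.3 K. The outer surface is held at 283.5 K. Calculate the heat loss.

Series thermal resistances, inner to outer:
  R_stainless steel = (1/0.775 − 1/0.795)/(4πk) = 0.03246/(4π·16.0) = 1.614×10^-4 K/W
  R_phenolic foam = (1/0.795 − 1/1.34)/(4πk) = 0.5116/(4π·0.0237) = 1.718 K/W
  R_fibreglass batt = (1/1.34 − 1/1.80)/(4πk) = 0.1907/(4π·0.0367) = 0.4135 K/W
ΣR = 1.614×10^-4 + 1.718 + 0.4135 = 2.132 K/W
Q = ΔT/ΣR = (341.3 K − 283.5 K)/2.132 = 27.1 W

Q = 27.1 W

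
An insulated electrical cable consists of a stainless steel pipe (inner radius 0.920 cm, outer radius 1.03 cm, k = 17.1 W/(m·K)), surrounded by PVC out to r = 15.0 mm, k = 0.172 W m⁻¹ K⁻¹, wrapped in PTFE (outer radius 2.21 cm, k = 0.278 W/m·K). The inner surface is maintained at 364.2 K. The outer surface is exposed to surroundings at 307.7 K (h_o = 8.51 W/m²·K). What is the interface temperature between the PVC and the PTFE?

Series thermal resistances, inner to outer:
  R'_stainless steel = ln(0.0103/0.00920)/(2πk) = 0.1129/(2π·17.1) = 0.001051 m·K/W
  R'_PVC = ln(0.0150/0.0103)/(2πk) = 0.3759/(2π·0.172) = 0.3478 m·K/W
  R'_PTFE = ln(0.0221/0.0150)/(2πk) = 0.3875/(2π·0.278) = 0.2219 m·K/W
  R'_conv,out = 1/(2πr h) = 1/(2π·0.0221·8.51) = 0.8462 m·K/W
ΣR = 0.001051 + 0.3478 + 0.2219 + 0.8462 = 1.417 m·K/W
Q' = ΔT/ΣR = (364.2 K − 307.7 K)/1.417 = 39.87 W/m
From the inner boundary to the PVC/PTFE interface, ΣR_partial = 0.3489 m·K/W.
T_interface = T_in − Q'·ΣR_partial = 364.2 K − (39.87)(0.3489) = 350.3 K

T = 350.3 K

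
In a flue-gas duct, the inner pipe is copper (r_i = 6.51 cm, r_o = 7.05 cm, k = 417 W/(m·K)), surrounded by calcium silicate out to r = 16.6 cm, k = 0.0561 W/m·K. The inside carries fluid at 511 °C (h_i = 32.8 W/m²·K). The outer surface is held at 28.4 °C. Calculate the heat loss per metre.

Q' = 193 W/m

Series thermal resistances, inner to outer:
  R'_conv,in = 1/(2πr h) = 1/(2π·0.0651·32.8) = 0.07454 m·K/W
  R'_copper = ln(0.0705/0.0651)/(2πk) = 0.07969/(2π·417) = 3.041×10^-5 m·K/W
  R'_calcium silicate = ln(0.166/0.0705)/(2πk) = 0.8564/(2π·0.0561) = 2.430 m·K/W
ΣR = 0.07454 + 3.041×10^-5 + 2.430 = 2.505 m·K/W
Q' = ΔT/ΣR = (511 °C − 28.4 °C)/2.505 = 193 W/m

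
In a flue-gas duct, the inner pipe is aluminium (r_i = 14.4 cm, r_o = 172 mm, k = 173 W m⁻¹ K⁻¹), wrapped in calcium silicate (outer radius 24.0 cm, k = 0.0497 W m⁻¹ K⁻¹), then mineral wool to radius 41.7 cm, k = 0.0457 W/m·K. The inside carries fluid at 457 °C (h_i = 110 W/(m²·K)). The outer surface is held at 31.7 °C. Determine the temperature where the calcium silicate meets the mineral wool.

Series thermal resistances, inner to outer:
  R'_conv,in = 1/(2πr h) = 1/(2π·0.144·110) = 0.01005 m·K/W
  R'_aluminium = ln(0.172/0.144)/(2πk) = 0.1777/(2π·173) = 1.635×10^-4 m·K/W
  R'_calcium silicate = ln(0.240/0.172)/(2πk) = 0.3331/(2π·0.0497) = 1.067 m·K/W
  R'_mineral wool = ln(0.417/0.240)/(2πk) = 0.5524/(2π·0.0457) = 1.924 m·K/W
ΣR = 0.01005 + 1.635×10^-4 + 1.067 + 1.924 = 3.001 m·K/W
Q' = ΔT/ΣR = (457 °C − 31.7 °C)/3.001 = 141.7 W/m
From the inner boundary to the calcium silicate/mineral wool interface, ΣR_partial = 1.077 m·K/W.
T_interface = T_in − Q'·ΣR_partial = 457 °C − (141.7)(1.077) = 304 °C

T = 304 °C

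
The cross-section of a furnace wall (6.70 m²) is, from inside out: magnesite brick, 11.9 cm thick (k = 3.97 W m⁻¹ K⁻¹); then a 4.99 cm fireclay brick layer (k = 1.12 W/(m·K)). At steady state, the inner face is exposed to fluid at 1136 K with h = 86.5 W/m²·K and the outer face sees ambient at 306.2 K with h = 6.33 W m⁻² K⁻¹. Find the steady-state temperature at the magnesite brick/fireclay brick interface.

T = 995 K

Resistance network (inner→outer):
  R_conv,in = 1/(hA) = 1/(86.5·6.70) = 0.001725 K/W
  R_magnesite brick = L/(kA) = 0.119/(3.97·6.70) = 0.004474 K/W
  R_fireclay brick = L/(kA) = 0.0499/(1.12·6.70) = 0.006650 K/W
  R_conv,out = 1/(hA) = 1/(6.33·6.70) = 0.02358 K/W
ΣR = 0.001725 + 0.004474 + 0.006650 + 0.02358 = 0.03643 K/W
Q = ΔT/ΣR = (1136 K − 306.2 K)/0.03643 = 22780 W
From the inner boundary to the magnesite brick/fireclay brick interface, ΣR_partial = 0.006199 K/W.
T_interface = T_in − Q·ΣR_partial = 1136 K − (22780)(0.006199) = 995 K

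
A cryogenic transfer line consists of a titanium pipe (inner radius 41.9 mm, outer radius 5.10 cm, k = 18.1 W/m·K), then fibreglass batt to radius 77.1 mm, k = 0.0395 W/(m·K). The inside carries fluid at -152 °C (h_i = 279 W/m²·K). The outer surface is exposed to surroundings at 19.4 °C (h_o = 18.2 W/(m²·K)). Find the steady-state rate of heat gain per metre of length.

Q' = 95.5 W/m

Series thermal resistances, inner to outer:
  R'_conv,in = 1/(2πr h) = 1/(2π·0.0419·279) = 0.01361 m·K/W
  R'_titanium = ln(0.0510/0.0419)/(2πk) = 0.1965/(2π·18.1) = 0.001728 m·K/W
  R'_fibreglass batt = ln(0.0771/0.0510)/(2πk) = 0.4133/(2π·0.0395) = 1.665 m·K/W
  R'_conv,out = 1/(2πr h) = 1/(2π·0.0771·18.2) = 0.1134 m·K/W
ΣR = 0.01361 + 0.001728 + 1.665 + 0.1134 = 1.794 m·K/W
Q' = ΔT/ΣR = (-152 °C − 19.4 °C)/1.794 = -95.5 W/m
(Negative Q' ⇒ heat flows inward; heat gain = 95.5 W/m.)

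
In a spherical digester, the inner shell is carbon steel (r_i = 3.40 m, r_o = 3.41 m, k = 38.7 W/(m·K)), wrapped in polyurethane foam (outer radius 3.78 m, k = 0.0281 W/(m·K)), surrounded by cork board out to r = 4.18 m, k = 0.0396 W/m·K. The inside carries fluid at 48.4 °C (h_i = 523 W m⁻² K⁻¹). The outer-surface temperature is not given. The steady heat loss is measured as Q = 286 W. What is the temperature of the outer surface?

T_out = 10.6 °C

Series resistances:
  R_conv,in = 1/(4πr²h) = 1/(4π·3.40²·523) = 1.316×10^-5 K/W
  R_carbon steel = (1/3.40 − 1/3.41)/(4πk) = 8.625×10^-4/(4π·38.7) = 1.774×10^-6 K/W
  R_polyurethane foam = (1/3.41 − 1/3.78)/(4πk) = 0.02870/(4π·0.0281) = 0.08129 K/W
  R_cork board = (1/3.78 − 1/4.18)/(4πk) = 0.02532/(4π·0.0396) = 0.05087 K/W
ΣR = 0.1322 K/W
ΔT = Q·ΣR = 286 × 0.1322 = 37.81 K
Heat flows outward, so T_out = T_in − ΔT = 48.4 − 37.81 = 10.6 °C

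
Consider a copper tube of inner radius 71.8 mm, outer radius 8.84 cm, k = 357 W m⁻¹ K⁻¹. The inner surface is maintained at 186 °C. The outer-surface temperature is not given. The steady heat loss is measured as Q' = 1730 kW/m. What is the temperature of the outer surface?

Sum the resistances:
  R'_copper = ln(0.0884/0.0718)/(2πk) = 0.2080/(2π·357) = 9.272×10^-5 m·K/W
ΣR = 9.272×10^-5 m·K/W
ΔT = Q'·ΣR = 1.73×10^6 × 9.272×10^-5 = 160.4 K
Heat flows outward, so T_out = T_in − ΔT = 186 − 160.4 = 25.6 °C

T_out = 25.6 °C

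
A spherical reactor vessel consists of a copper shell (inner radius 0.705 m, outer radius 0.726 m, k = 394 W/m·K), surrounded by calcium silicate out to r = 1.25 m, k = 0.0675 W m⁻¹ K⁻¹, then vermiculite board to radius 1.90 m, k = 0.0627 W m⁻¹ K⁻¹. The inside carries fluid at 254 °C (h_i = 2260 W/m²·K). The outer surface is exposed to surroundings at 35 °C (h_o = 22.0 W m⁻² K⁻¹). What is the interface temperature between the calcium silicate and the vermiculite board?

Series thermal resistances, inner to outer:
  R_conv,in = 1/(4πr²h) = 1/(4π·0.705²·2260) = 7.084×10^-5 K/W
  R_copper = (1/0.705 − 1/0.726)/(4πk) = 0.04103/(4π·394) = 8.287×10^-6 K/W
  R_calcium silicate = (1/0.726 − 1/1.25)/(4πk) = 0.5774/(4π·0.0675) = 0.6807 K/W
  R_vermiculite board = (1/1.25 − 1/1.90)/(4πk) = 0.2737/(4π·0.0627) = 0.3474 K/W
  R_conv,out = 1/(4πr²h) = 1/(4π·1.90²·22.0) = 0.001002 K/W
ΣR = 7.084×10^-5 + 8.287×10^-6 + 0.6807 + 0.3474 + 0.001002 = 1.029 K/W
Q = ΔT/ΣR = (254 °C − 35 °C)/1.029 = 212.8 W
From the inner boundary to the calcium silicate/vermiculite board interface, ΣR_partial = 0.6808 K/W.
T_interface = T_in − Q·ΣR_partial = 254 °C − (212.8)(0.6808) = 109 °C

T = 109 °C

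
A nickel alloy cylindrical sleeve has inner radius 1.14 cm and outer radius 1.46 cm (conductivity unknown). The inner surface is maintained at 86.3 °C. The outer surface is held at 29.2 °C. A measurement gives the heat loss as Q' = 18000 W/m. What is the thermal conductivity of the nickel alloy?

k = 12.4 W/m·K

ΣR = ΔT/Q' = |86.3 − 29.2|/18000 = 0.003172 m·K/W
ln(r₂/r₁)/(2πk) = 0.003172 ⇒ k = 0.2474/(2π·0.003172) = 12.4 W/m·K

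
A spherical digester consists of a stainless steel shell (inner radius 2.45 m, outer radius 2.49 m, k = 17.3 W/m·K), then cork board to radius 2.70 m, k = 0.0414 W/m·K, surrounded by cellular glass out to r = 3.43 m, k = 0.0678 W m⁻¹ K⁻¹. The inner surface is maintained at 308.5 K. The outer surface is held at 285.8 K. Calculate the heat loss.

Series thermal resistances, inner to outer:
  R_stainless steel = (1/2.45 − 1/2.49)/(4πk) = 0.006557/(4π·17.3) = 3.016×10^-5 K/W
  R_cork board = (1/2.49 − 1/2.70)/(4πk) = 0.03124/(4π·0.0414) = 0.06004 K/W
  R_cellular glass = (1/2.70 − 1/3.43)/(4πk) = 0.07883/(4π·0.0678) = 0.09252 K/W
ΣR = 3.016×10^-5 + 0.06004 + 0.09252 = 0.1526 K/W
Q = ΔT/ΣR = (308.5 K − 285.8 K)/0.1526 = 149 W

Q = 149 W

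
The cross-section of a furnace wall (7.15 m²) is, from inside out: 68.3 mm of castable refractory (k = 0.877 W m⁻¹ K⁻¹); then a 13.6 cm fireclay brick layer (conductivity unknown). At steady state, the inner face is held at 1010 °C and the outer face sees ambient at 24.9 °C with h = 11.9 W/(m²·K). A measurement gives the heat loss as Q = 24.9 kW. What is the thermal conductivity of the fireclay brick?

ΣR = ΔT/Q = |1010 − 24.9|/24900 = 0.03956 K/W
Known resistances:
  R_castable refractory = L/(kA) = 0.0683/(0.877·7.15) = 0.01089 K/W
  R_conv,out = 1/(hA) = 1/(11.9·7.15) = 0.01175 K/W
R_fireclay brick = ΣR − ΣR_known = 0.03956 − 0.02264 = 0.01692 K/W
L/(kA) = 0.01692 ⇒ k = 0.136/(0.01692·7.15) = 1.12 W/m·K

k = 1.12 W/m·K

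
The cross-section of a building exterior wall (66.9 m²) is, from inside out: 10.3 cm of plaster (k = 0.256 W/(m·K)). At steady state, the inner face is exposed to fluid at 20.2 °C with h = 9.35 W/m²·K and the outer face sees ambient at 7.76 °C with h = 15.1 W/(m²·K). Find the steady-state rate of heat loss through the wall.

Treat each layer as a resistance in series:
  R_conv,in = 1/(hA) = 1/(9.35·66.9) = 0.001599 K/W
  R_plaster = L/(kA) = 0.103/(0.256·66.9) = 0.006014 K/W
  R_conv,out = 1/(hA) = 1/(15.1·66.9) = 9.899×10^-4 K/W
ΣR = 0.001599 + 0.006014 + 9.899×10^-4 = 0.008603 K/W
Q = ΔT/ΣR = (20.2 °C − 7.76 °C)/0.008603 = 1450 W

Q = 1450 W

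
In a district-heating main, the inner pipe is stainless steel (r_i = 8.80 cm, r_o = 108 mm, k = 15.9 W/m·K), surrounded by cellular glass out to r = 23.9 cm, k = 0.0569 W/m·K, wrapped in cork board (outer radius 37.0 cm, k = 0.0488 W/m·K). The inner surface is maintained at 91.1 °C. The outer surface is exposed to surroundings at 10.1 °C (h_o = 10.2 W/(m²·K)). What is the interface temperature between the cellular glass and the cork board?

T = 42.3 °C

Resistance network (inner→outer):
  R'_stainless steel = ln(0.108/0.0880)/(2πk) = 0.2048/(2π·15.9) = 0.002050 m·K/W
  R'_cellular glass = ln(0.239/0.108)/(2πk) = 0.7943/(2π·0.0569) = 2.222 m·K/W
  R'_cork board = ln(0.370/0.239)/(2πk) = 0.4370/(2π·0.0488) = 1.425 m·K/W
  R'_conv,out = 1/(2πr h) = 1/(2π·0.370·10.2) = 0.04217 m·K/W
ΣR = 0.002050 + 2.222 + 1.425 + 0.04217 = 3.691 m·K/W
Q' = ΔT/ΣR = (91.1 °C − 10.1 °C)/3.691 = 21.95 W/m
From the inner boundary to the cellular glass/cork board interface, ΣR_partial = 2.224 m·K/W.
T_interface = T_in − Q'·ΣR_partial = 91.1 °C − (21.95)(2.224) = 42.3 °C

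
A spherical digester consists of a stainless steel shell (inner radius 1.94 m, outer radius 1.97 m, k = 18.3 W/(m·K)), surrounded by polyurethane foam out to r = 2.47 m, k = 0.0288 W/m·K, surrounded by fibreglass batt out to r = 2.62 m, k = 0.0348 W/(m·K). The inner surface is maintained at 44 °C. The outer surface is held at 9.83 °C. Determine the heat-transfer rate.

Q = 101 W

Treat each layer as a resistance in series:
  R_stainless steel = (1/1.94 − 1/1.97)/(4πk) = 0.007850/(4π·18.3) = 3.413×10^-5 K/W
  R_polyurethane foam = (1/1.97 − 1/2.47)/(4πk) = 0.1028/(4π·0.0288) = 0.2839 K/W
  R_fibreglass batt = (1/2.47 − 1/2.62)/(4πk) = 0.02318/(4π·0.0348) = 0.05300 K/W
ΣR = 3.413×10^-5 + 0.2839 + 0.05300 = 0.3369 K/W
Q = ΔT/ΣR = (44 °C − 9.83 °C)/0.3369 = 101 W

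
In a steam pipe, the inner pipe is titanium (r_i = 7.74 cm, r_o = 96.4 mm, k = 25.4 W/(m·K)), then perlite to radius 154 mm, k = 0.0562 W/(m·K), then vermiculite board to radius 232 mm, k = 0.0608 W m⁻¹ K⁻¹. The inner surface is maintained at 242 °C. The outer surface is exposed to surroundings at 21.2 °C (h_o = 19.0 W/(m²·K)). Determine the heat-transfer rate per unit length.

Resistance network (inner→outer):
  R'_titanium = ln(0.0964/0.0774)/(2πk) = 0.2195/(2π·25.4) = 0.001375 m·K/W
  R'_perlite = ln(0.154/0.0964)/(2πk) = 0.4684/(2π·0.0562) = 1.327 m·K/W
  R'_vermiculite board = ln(0.232/0.154)/(2πk) = 0.4098/(2π·0.0608) = 1.073 m·K/W
  R'_conv,out = 1/(2πr h) = 1/(2π·0.232·19.0) = 0.03611 m·K/W
ΣR = 0.001375 + 1.327 + 1.073 + 0.03611 = 2.437 m·K/W
Q' = ΔT/ΣR = (242 °C − 21.2 °C)/2.437 = 90.6 W/m

Q' = 90.6 W/m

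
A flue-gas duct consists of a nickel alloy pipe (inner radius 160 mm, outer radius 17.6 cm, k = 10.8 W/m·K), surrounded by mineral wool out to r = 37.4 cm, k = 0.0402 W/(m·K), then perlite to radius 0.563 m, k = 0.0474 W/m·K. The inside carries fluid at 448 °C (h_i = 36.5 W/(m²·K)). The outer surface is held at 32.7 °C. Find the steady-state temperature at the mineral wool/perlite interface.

Treat each layer as a resistance in series:
  R'_conv,in = 1/(2πr h) = 1/(2π·0.160·36.5) = 0.02725 m·K/W
  R'_nickel alloy = ln(0.176/0.160)/(2πk) = 0.09531/(2π·10.8) = 0.001405 m·K/W
  R'_mineral wool = ln(0.374/0.176)/(2πk) = 0.7538/(2π·0.0402) = 2.984 m·K/W
  R'_perlite = ln(0.563/0.374)/(2πk) = 0.4090/(2π·0.0474) = 1.373 m·K/W
ΣR = 0.02725 + 0.001405 + 2.984 + 1.373 = 4.386 m·K/W
Q' = ΔT/ΣR = (448 °C − 32.7 °C)/4.386 = 94.69 W/m
From the inner boundary to the mineral wool/perlite interface, ΣR_partial = 3.013 m·K/W.
T_interface = T_in − Q'·ΣR_partial = 448 °C − (94.69)(3.013) = 163 °C

T = 163 °C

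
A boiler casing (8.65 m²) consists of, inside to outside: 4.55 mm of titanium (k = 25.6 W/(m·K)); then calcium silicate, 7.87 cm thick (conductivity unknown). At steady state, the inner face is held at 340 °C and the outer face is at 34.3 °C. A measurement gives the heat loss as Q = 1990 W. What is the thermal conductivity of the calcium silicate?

k = 0.0592 W/m·K

ΣR = ΔT/Q = |340 − 34.3|/1990 = 0.1536 K/W
Known resistances:
  R_titanium = L/(kA) = 0.00455/(25.6·8.65) = 2.055×10^-5 K/W
R_calcium silicate = ΣR − ΣR_known = 0.1536 − 2.055×10^-5 = 0.1536 K/W
L/(kA) = 0.1536 ⇒ k = 0.0787/(0.1536·8.65) = 0.0592 W/m·K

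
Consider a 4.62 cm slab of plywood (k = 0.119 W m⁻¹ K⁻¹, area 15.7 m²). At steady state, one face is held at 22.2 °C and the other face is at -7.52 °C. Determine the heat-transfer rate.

Q = kA·ΔT/L = 0.119 × 15.7 × |22.2 °C − -7.52 °C| / 0.0462 = 1200 W

Q = 1200 W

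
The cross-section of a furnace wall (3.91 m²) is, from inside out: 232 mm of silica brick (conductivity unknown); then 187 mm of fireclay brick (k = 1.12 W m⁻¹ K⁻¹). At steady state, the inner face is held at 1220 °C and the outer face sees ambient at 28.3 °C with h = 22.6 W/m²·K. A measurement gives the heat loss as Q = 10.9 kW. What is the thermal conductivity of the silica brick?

ΣR = ΔT/Q = |1220 − 28.3|/10900 = 0.1093 K/W
Known resistances:
  R_fireclay brick = L/(kA) = 0.187/(1.12·3.91) = 0.04270 K/W
  R_conv,out = 1/(hA) = 1/(22.6·3.91) = 0.01132 K/W
R_silica brick = ΣR − ΣR_known = 0.1093 − 0.05402 = 0.05528 K/W
L/(kA) = 0.05528 ⇒ k = 0.232/(0.05528·3.91) = 1.07 W/m·K

k = 1.07 W/m·K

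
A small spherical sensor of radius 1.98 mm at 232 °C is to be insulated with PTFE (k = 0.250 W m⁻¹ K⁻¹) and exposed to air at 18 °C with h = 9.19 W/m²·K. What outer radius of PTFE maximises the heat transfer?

For a sphere, r_cr = 2k_ins/h = 2·0.250/9.19 = 0.0544 m = 5.44 cm

r_cr = 5.44 cm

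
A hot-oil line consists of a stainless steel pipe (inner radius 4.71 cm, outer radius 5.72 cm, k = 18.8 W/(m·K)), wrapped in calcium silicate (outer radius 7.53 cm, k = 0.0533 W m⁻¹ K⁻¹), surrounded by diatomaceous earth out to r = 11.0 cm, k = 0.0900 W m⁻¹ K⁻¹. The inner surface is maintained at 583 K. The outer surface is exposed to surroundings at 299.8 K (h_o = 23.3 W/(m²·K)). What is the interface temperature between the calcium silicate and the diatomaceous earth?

Series thermal resistances, inner to outer:
  R'_stainless steel = ln(0.0572/0.0471)/(2πk) = 0.1943/(2π·18.8) = 0.001645 m·K/W
  R'_calcium silicate = ln(0.0753/0.0572)/(2πk) = 0.2749/(2π·0.0533) = 0.8209 m·K/W
  R'_diatomaceous earth = ln(0.110/0.0753)/(2πk) = 0.3790/(2π·0.0900) = 0.6702 m·K/W
  R'_conv,out = 1/(2πr h) = 1/(2π·0.110·23.3) = 0.06210 m·K/W
ΣR = 0.001645 + 0.8209 + 0.6702 + 0.06210 = 1.555 m·K/W
Q' = ΔT/ΣR = (583 K − 299.8 K)/1.555 = 182.1 W/m
From the inner boundary to the calcium silicate/diatomaceous earth interface, ΣR_partial = 0.8225 m·K/W.
T_interface = T_in − Q'·ΣR_partial = 583 K − (182.1)(0.8225) = 433 K

T = 433 K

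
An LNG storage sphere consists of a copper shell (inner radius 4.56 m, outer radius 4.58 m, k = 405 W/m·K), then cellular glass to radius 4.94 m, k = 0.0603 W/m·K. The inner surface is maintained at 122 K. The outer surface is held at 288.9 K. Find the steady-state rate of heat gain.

Treat each layer as a resistance in series:
  R_copper = (1/4.56 − 1/4.58)/(4πk) = 9.576×10^-4/(4π·405) = 1.882×10^-7 K/W
  R_cellular glass = (1/4.58 − 1/4.94)/(4πk) = 0.01591/(4π·0.0603) = 0.02100 K/W
ΣR = 1.882×10^-7 + 0.02100 = 0.02100 K/W
Q = ΔT/ΣR = (122 K − 288.9 K)/0.02100 = -7950 W
(Negative Q ⇒ heat flows inward; heat gain = 7950 W.)

Q = 7950 W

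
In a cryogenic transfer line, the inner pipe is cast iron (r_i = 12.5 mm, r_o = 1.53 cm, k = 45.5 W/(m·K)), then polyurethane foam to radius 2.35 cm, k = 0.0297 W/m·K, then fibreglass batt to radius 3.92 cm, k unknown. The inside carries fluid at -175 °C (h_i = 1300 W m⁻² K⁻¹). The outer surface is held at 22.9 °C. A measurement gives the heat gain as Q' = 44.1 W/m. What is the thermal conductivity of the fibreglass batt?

k = 0.0374 W/m·K

ΣR = ΔT/Q' = |-175 − 22.9|/44.1 = 4.488 m·K/W
Known resistances:
  R'_conv,in = 1/(2πr h) = 1/(2π·0.0125·1300) = 0.009794 m·K/W
  R'_cast iron = ln(0.0153/0.0125)/(2πk) = 0.2021/(2π·45.5) = 7.070×10^-4 m·K/W
  R'_polyurethane foam = ln(0.0235/0.0153)/(2πk) = 0.4291/(2π·0.0297) = 2.300 m·K/W
R_fibreglass batt = ΣR − ΣR_known = 4.488 − 2.311 = 2.177 m·K/W
ln(r₂/r₁)/(2πk) = 2.177 ⇒ k = 0.5117/(2π·2.177) = 0.0374 W/m·K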